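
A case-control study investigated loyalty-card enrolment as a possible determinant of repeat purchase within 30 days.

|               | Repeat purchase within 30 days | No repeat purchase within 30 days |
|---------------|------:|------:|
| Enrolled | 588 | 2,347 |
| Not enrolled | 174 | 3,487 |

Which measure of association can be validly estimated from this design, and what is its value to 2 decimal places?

5.02

Cells: a = 588, b = 2347, c = 174, d = 3487.
This is a case-control study: participants were sampled on outcome status, so risks in the source population cannot be estimated directly — relative risk is not valid here. The odds ratio is the appropriate measure.
OR = (a·d)/(b·c) = (588 × 3487) / (2347 × 174) = 2050356 / 408378 = 5.02073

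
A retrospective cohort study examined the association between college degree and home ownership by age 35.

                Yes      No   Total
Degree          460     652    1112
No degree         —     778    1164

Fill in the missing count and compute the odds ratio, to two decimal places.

1.42

The missing cell is in the unexposed row: 1164 − 778 = 386.
So a = 460, b = 652, c = 386, d = 778.
OR = (a·d)/(b·c) = (460 × 778) / (652 × 386) = 357880 / 251672 = 1.42201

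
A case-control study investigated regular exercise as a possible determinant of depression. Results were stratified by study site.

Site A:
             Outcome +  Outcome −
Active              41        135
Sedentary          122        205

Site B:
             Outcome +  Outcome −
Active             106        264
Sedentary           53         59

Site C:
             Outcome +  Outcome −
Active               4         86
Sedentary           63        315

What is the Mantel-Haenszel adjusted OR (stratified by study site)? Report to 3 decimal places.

0.441

OR_MH = Σ(aᵢdᵢ/nᵢ) / Σ(bᵢcᵢ/nᵢ), where nᵢ is the stratum total.
Stratum 1 (Site A): n = 503; a·d/n = 41·205/503 = 16.7097; b·c/n = 135·122/503 = 32.7435
Stratum 2 (Site B): n = 482; a·d/n = 106·59/482 = 12.9751; b·c/n = 264·53/482 = 29.0290
Stratum 3 (Site C): n = 468; a·d/n = 4·315/468 = 2.6923; b·c/n = 86·63/468 = 11.5769
OR_MH = (16.7097 + 12.9751 + 2.6923) / (32.7435 + 29.0290 + 11.5769) = 32.3772 / 73.3495 = 0.44141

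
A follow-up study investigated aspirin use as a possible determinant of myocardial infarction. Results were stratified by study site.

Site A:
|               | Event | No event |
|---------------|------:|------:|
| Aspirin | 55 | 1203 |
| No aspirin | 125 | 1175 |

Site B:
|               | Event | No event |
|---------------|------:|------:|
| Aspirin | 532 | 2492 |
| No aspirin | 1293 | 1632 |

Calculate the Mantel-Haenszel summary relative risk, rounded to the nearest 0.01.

RR_MH = Σ(aᵢ·n₀ᵢ/nᵢ) / Σ(cᵢ·n₁ᵢ/nᵢ), with n₁ᵢ = aᵢ+bᵢ (exposed), n₀ᵢ = cᵢ+dᵢ (unexposed), nᵢ = n₁ᵢ+n₀ᵢ.
Stratum 1 (Site A): n₁ = 1258, n₀ = 1300, n = 2558; a·n₀/n = 55·1300/2558 = 27.9515; c·n₁/n = 125·1258/2558 = 61.4738
Stratum 2 (Site B): n₁ = 3024, n₀ = 2925, n = 5949; a·n₀/n = 532·2925/5949 = 261.5734; c·n₁/n = 1293·3024/5949 = 657.2587
RR_MH = (27.9515 + 261.5734) / (61.4738 + 657.2587) = 289.5249 / 718.7325 = 0.40283

0.40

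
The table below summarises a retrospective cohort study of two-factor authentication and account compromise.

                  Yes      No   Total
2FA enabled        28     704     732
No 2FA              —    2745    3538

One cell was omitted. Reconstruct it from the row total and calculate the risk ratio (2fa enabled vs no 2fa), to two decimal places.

0.17

The missing cell is in the unexposed row: 3538 − 2745 = 793.
So a = 28, b = 704, c = 793, d = 2745.
RR = [a/(a+b)] / [c/(c+d)] = (28/732) / (793/3538) = 0.03825/0.22414 = 0.17066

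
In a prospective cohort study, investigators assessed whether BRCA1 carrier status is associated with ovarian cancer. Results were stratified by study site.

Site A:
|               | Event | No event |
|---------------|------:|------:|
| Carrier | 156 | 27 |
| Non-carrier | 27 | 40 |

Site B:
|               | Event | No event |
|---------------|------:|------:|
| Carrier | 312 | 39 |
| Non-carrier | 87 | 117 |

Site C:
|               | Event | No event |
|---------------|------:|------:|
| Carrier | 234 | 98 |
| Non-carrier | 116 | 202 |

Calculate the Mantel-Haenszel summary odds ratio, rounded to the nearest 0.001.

OR_MH = Σ(aᵢdᵢ/nᵢ) / Σ(bᵢcᵢ/nᵢ), where nᵢ is the stratum total.
Stratum 1 (Site A): n = 250; a·d/n = 156·40/250 = 24.9600; b·c/n = 27·27/250 = 2.9160
Stratum 2 (Site B): n = 555; a·d/n = 312·117/555 = 65.7730; b·c/n = 39·87/555 = 6.1135
Stratum 3 (Site C): n = 650; a·d/n = 234·202/650 = 72.7200; b·c/n = 98·116/650 = 17.4892
OR_MH = (24.9600 + 65.7730 + 72.7200) / (2.9160 + 6.1135 + 17.4892) = 163.4530 / 26.5187 = 6.16368

6.164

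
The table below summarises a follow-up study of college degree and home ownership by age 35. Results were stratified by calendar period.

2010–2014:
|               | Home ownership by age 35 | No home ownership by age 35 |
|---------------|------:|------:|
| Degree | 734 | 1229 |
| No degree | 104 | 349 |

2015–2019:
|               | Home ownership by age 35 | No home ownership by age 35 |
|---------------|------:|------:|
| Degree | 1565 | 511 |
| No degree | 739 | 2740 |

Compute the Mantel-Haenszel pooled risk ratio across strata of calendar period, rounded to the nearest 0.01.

RR_MH = Σ(aᵢ·n₀ᵢ/nᵢ) / Σ(cᵢ·n₁ᵢ/nᵢ), with n₁ᵢ = aᵢ+bᵢ (exposed), n₀ᵢ = cᵢ+dᵢ (unexposed), nᵢ = n₁ᵢ+n₀ᵢ.
Stratum 1 (2010–2014): n₁ = 1963, n₀ = 453, n = 2416; a·n₀/n = 734·453/2416 = 137.6250; c·n₁/n = 104·1963/2416 = 84.5000
Stratum 2 (2015–2019): n₁ = 2076, n₀ = 3479, n = 5555; a·n₀/n = 1565·3479/5555 = 980.1323; c·n₁/n = 739·2076/5555 = 276.1771
RR_MH = (137.6250 + 980.1323) / (84.5000 + 276.1771) = 1117.7573 / 360.6771 = 3.09905

3.10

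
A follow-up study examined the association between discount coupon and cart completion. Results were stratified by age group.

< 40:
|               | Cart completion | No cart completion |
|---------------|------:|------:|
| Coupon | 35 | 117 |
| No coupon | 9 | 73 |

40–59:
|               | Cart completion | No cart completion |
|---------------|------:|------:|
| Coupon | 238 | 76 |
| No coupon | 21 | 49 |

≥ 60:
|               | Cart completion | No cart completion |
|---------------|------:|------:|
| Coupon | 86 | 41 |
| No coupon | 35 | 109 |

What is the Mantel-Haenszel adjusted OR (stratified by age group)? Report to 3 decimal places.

5.439

OR_MH = Σ(aᵢdᵢ/nᵢ) / Σ(bᵢcᵢ/nᵢ), where nᵢ is the stratum total.
Stratum 1 (< 40): n = 234; a·d/n = 35·73/234 = 10.9188; b·c/n = 117·9/234 = 4.5000
Stratum 2 (40–59): n = 384; a·d/n = 238·49/384 = 30.3698; b·c/n = 76·21/384 = 4.1562
Stratum 3 (≥ 60): n = 271; a·d/n = 86·109/271 = 34.5904; b·c/n = 41·35/271 = 5.2952
OR_MH = (10.9188 + 30.3698 + 34.5904) / (4.5000 + 4.1562 + 5.2952) = 75.8790 / 13.9515 = 5.43879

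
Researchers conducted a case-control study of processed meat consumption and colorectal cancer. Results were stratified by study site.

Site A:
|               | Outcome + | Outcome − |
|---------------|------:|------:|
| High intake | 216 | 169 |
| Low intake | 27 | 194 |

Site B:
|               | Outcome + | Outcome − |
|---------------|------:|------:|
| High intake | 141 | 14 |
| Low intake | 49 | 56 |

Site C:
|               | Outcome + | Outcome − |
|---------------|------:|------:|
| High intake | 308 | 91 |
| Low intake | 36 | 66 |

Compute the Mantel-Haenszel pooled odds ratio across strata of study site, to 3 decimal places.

OR_MH = Σ(aᵢdᵢ/nᵢ) / Σ(bᵢcᵢ/nᵢ), where nᵢ is the stratum total.
Stratum 1 (Site A): n = 606; a·d/n = 216·194/606 = 69.1485; b·c/n = 169·27/606 = 7.5297
Stratum 2 (Site B): n = 260; a·d/n = 141·56/260 = 30.3692; b·c/n = 14·49/260 = 2.6385
Stratum 3 (Site C): n = 501; a·d/n = 308·66/501 = 40.5749; b·c/n = 91·36/501 = 6.5389
OR_MH = (69.1485 + 30.3692 + 40.5749) / (7.5297 + 2.6385 + 6.5389) = 140.0926 / 16.7071 = 8.38522

8.385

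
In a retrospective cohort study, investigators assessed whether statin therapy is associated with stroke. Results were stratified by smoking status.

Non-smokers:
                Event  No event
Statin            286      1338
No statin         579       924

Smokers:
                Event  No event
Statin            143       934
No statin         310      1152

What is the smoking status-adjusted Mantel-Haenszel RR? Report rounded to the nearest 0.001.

RR_MH = Σ(aᵢ·n₀ᵢ/nᵢ) / Σ(cᵢ·n₁ᵢ/nᵢ), with n₁ᵢ = aᵢ+bᵢ (exposed), n₀ᵢ = cᵢ+dᵢ (unexposed), nᵢ = n₁ᵢ+n₀ᵢ.
Stratum 1 (Non-smokers): n₁ = 1624, n₀ = 1503, n = 3127; a·n₀/n = 286·1503/3127 = 137.4666; c·n₁/n = 579·1624/3127 = 300.7023
Stratum 2 (Smokers): n₁ = 1077, n₀ = 1462, n = 2539; a·n₀/n = 143·1462/2539 = 82.3419; c·n₁/n = 310·1077/2539 = 131.4967
RR_MH = (137.4666 + 82.3419) / (300.7023 + 131.4967) = 219.8084 / 432.1989 = 0.50858

0.509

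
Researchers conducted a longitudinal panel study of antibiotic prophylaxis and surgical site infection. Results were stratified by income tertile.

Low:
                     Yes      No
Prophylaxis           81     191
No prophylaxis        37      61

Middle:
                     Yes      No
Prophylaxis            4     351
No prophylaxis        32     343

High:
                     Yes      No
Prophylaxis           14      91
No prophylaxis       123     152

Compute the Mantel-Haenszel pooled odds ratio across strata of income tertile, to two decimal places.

0.33

OR_MH = Σ(aᵢdᵢ/nᵢ) / Σ(bᵢcᵢ/nᵢ), where nᵢ is the stratum total.
Stratum 1 (Low): n = 370; a·d/n = 81·61/370 = 13.3541; b·c/n = 191·37/370 = 19.1000
Stratum 2 (Middle): n = 730; a·d/n = 4·343/730 = 1.8795; b·c/n = 351·32/730 = 15.3863
Stratum 3 (High): n = 380; a·d/n = 14·152/380 = 5.6000; b·c/n = 91·123/380 = 29.4553
OR_MH = (13.3541 + 1.8795 + 5.6000) / (19.1000 + 15.3863 + 29.4553) = 20.8335 / 63.9416 = 0.32582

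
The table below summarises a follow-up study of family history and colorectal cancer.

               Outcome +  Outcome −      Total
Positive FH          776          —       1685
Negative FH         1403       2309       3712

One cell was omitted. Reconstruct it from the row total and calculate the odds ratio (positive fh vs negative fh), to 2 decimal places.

1.40

The missing cell is in the exposed row: 1685 − 776 = 909.
So a = 776, b = 909, c = 1403, d = 2309.
OR = (a·d)/(b·c) = (776 × 2309) / (909 × 1403) = 1791784 / 1275327 = 1.40496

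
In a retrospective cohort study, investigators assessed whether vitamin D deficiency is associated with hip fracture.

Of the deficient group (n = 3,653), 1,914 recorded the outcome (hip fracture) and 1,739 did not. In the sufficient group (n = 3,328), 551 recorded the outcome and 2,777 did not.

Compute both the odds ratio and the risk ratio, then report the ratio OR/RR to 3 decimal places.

From the description: a = 1914, b = 1739, c = 551, d = 2777.
OR = (1914·2777)/(1739·551) = 5315178/958189 = 5.54711
Risk in exposed = 1914/3653 = 0.52395; risk in unexposed = 551/3328 = 0.16556; RR = 3.16464
OR/RR = 5.54711 / 3.16464 = 1.75284
The outcome is not rare, so the OR lies further from 1 than the RR.

1.753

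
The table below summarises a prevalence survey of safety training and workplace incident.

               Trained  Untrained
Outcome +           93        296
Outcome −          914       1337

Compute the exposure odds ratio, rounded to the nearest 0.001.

Reading the table with exposure as columns: a = 93 (Trained, case), b = 914 (Trained, non-case), c = 296 (Untrained, case), d = 1337.
OR = (a·d)/(b·c) = (93 × 1337) / (914 × 296) = 124341 / 270544 = 0.45960
Exposure is associated with lower odds of workplace incident (OR = 0.46 < 1).

0.460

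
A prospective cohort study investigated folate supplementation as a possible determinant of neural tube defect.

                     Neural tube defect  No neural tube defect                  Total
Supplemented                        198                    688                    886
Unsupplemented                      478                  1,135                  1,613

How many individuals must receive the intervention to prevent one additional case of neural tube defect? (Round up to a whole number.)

14

Risk in treated group = 198/886 = 0.22348; risk in control = 478/1613 = 0.29634.
Absolute risk reduction = 0.29634 − 0.22348 = 0.07287
NNT = 1 / ARR = 1 / 0.07287 = 13.724 → round up → 14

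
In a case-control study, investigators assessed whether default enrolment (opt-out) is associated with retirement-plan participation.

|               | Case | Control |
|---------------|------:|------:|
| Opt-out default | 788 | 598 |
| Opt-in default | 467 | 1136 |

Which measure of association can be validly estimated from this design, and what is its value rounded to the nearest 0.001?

Cells: a = 788, b = 598, c = 467, d = 1136.
This is a case-control study: participants were sampled on outcome status, so risks in the source population cannot be estimated directly — relative risk is not valid here. The odds ratio is the appropriate measure.
OR = (a·d)/(b·c) = (788 × 1136) / (598 × 467) = 895168 / 279266 = 3.20543

3.205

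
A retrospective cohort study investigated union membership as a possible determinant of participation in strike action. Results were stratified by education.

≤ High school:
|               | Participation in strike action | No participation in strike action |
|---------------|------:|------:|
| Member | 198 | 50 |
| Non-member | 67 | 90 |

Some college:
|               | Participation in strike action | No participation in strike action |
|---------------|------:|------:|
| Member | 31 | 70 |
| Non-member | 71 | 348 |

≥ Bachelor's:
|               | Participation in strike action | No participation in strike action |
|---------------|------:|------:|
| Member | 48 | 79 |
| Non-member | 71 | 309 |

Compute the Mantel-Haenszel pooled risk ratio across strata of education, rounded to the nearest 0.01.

RR_MH = Σ(aᵢ·n₀ᵢ/nᵢ) / Σ(cᵢ·n₁ᵢ/nᵢ), with n₁ᵢ = aᵢ+bᵢ (exposed), n₀ᵢ = cᵢ+dᵢ (unexposed), nᵢ = n₁ᵢ+n₀ᵢ.
Stratum 1 (≤ High school): n₁ = 248, n₀ = 157, n = 405; a·n₀/n = 198·157/405 = 76.7556; c·n₁/n = 67·248/405 = 41.0272
Stratum 2 (Some college): n₁ = 101, n₀ = 419, n = 520; a·n₀/n = 31·419/520 = 24.9788; c·n₁/n = 71·101/520 = 13.7904
Stratum 3 (≥ Bachelor's): n₁ = 127, n₀ = 380, n = 507; a·n₀/n = 48·380/507 = 35.9763; c·n₁/n = 71·127/507 = 17.7850
RR_MH = (76.7556 + 24.9788 + 35.9763) / (41.0272 + 13.7904 + 17.7850) = 137.7107 / 72.6026 = 1.89678

1.90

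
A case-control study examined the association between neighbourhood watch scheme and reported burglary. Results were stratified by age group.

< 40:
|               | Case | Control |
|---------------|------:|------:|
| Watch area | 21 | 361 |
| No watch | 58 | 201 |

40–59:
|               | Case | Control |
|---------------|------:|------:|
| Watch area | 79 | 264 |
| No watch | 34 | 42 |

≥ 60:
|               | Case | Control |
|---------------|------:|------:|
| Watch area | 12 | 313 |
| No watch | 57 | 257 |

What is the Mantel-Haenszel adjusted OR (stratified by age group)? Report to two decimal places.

0.24

OR_MH = Σ(aᵢdᵢ/nᵢ) / Σ(bᵢcᵢ/nᵢ), where nᵢ is the stratum total.
Stratum 1 (< 40): n = 641; a·d/n = 21·201/641 = 6.5850; b·c/n = 361·58/641 = 32.6646
Stratum 2 (40–59): n = 419; a·d/n = 79·42/419 = 7.9189; b·c/n = 264·34/419 = 21.4224
Stratum 3 (≥ 60): n = 639; a·d/n = 12·257/639 = 4.8263; b·c/n = 313·57/639 = 27.9202
OR_MH = (6.5850 + 7.9189 + 4.8263) / (32.6646 + 21.4224 + 27.9202) = 19.3302 / 82.0072 = 0.23571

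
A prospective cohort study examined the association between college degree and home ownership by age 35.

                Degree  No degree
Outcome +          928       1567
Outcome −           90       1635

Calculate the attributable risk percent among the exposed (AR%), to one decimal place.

Reading the table with exposure as columns: a = 928 (Degree, case), b = 90 (Degree, non-case), c = 1567 (No degree, case), d = 1635.
Risk in exposed = 928/1018 = 0.91159; risk in unexposed = 1567/3202 = 0.48938.
RR = 0.91159/0.48938 = 1.86274
AR% = (RR − 1)/RR × 100 = (1.86274 − 1)/1.86274 × 100 = 46.3157%

46.3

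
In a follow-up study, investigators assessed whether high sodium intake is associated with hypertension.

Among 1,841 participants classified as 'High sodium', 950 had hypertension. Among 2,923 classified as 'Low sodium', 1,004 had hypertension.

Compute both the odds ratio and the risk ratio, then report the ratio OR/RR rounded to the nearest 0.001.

From the description: a = 950, b = 891, c = 1004, d = 1919.
OR = (950·1919)/(891·1004) = 1823050/894564 = 2.03792
Risk in exposed = 950/1841 = 0.51602; risk in unexposed = 1004/2923 = 0.34348; RR = 1.50233
OR/RR = 2.03792 / 1.50233 = 1.35651
The outcome is not rare, so the OR lies further from 1 than the RR.

1.357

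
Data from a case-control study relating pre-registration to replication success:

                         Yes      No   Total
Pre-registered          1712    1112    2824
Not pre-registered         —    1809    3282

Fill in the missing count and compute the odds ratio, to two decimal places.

1.89

The missing cell is in the unexposed row: 3282 − 1809 = 1473.
So a = 1712, b = 1112, c = 1473, d = 1809.
OR = (a·d)/(b·c) = (1712 × 1809) / (1112 × 1473) = 3097008 / 1637976 = 1.89075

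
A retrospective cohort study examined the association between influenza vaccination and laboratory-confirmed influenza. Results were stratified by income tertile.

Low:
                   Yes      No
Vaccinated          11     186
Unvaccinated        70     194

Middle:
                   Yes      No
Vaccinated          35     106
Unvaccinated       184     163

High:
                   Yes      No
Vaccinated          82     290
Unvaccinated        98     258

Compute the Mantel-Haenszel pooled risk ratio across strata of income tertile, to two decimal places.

RR_MH = Σ(aᵢ·n₀ᵢ/nᵢ) / Σ(cᵢ·n₁ᵢ/nᵢ), with n₁ᵢ = aᵢ+bᵢ (exposed), n₀ᵢ = cᵢ+dᵢ (unexposed), nᵢ = n₁ᵢ+n₀ᵢ.
Stratum 1 (Low): n₁ = 197, n₀ = 264, n = 461; a·n₀/n = 11·264/461 = 6.2993; c·n₁/n = 70·197/461 = 29.9132
Stratum 2 (Middle): n₁ = 141, n₀ = 347, n = 488; a·n₀/n = 35·347/488 = 24.8873; c·n₁/n = 184·141/488 = 53.1639
Stratum 3 (High): n₁ = 372, n₀ = 356, n = 728; a·n₀/n = 82·356/728 = 40.0989; c·n₁/n = 98·372/728 = 50.0769
RR_MH = (6.2993 + 24.8873 + 40.0989) / (29.9132 + 53.1639 + 50.0769) = 71.2855 / 133.1541 = 0.53536

0.54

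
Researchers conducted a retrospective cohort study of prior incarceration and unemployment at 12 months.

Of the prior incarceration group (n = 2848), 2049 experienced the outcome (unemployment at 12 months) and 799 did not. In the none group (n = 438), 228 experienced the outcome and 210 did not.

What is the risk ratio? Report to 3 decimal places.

From the description: a = 2049, b = 799, c = 228, d = 210.
Risk in exposed = 2049/2848 = 0.71945; risk in unexposed = 228/438 = 0.52055.
RR = 0.71945 / 0.52055 = 1.38211
The risk among the exposed is 1.38 times that among the unexposed.

1.382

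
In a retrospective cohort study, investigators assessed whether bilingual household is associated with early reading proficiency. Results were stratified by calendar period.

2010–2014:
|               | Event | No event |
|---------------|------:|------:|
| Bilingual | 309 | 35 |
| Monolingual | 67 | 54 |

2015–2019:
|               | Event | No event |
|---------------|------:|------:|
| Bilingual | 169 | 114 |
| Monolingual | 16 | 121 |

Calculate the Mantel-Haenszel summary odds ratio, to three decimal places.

9.011

OR_MH = Σ(aᵢdᵢ/nᵢ) / Σ(bᵢcᵢ/nᵢ), where nᵢ is the stratum total.
Stratum 1 (2010–2014): n = 465; a·d/n = 309·54/465 = 35.8839; b·c/n = 35·67/465 = 5.0430
Stratum 2 (2015–2019): n = 420; a·d/n = 169·121/420 = 48.6881; b·c/n = 114·16/420 = 4.3429
OR_MH = (35.8839 + 48.6881) / (5.0430 + 4.3429) = 84.5720 / 9.3859 = 9.01056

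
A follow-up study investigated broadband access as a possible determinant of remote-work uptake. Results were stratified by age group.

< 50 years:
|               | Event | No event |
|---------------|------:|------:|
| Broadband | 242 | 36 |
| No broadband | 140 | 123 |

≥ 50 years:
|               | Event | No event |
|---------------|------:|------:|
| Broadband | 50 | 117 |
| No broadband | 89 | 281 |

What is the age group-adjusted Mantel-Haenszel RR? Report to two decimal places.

RR_MH = Σ(aᵢ·n₀ᵢ/nᵢ) / Σ(cᵢ·n₁ᵢ/nᵢ), with n₁ᵢ = aᵢ+bᵢ (exposed), n₀ᵢ = cᵢ+dᵢ (unexposed), nᵢ = n₁ᵢ+n₀ᵢ.
Stratum 1 (< 50 years): n₁ = 278, n₀ = 263, n = 541; a·n₀/n = 242·263/541 = 117.6451; c·n₁/n = 140·278/541 = 71.9409
Stratum 2 (≥ 50 years): n₁ = 167, n₀ = 370, n = 537; a·n₀/n = 50·370/537 = 34.4507; c·n₁/n = 89·167/537 = 27.6778
RR_MH = (117.6451 + 34.4507) / (71.9409 + 27.6778) = 152.0958 / 99.6187 = 1.52678

1.53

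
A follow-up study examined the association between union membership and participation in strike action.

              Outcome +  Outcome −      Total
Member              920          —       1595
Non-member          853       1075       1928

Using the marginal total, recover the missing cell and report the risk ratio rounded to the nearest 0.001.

1.304

The missing cell is in the exposed row: 1595 − 920 = 675.
So a = 920, b = 675, c = 853, d = 1075.
RR = [a/(a+b)] / [c/(c+d)] = (920/1595) / (853/1928) = 0.57680/0.44243 = 1.30372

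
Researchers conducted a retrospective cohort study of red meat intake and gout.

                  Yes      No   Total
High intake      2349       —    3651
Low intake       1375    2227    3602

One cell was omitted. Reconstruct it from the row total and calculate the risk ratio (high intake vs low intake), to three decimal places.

The missing cell is in the exposed row: 3651 − 2349 = 1302.
So a = 2349, b = 1302, c = 1375, d = 2227.
RR = [a/(a+b)] / [c/(c+d)] = (2349/3651) / (1375/3602) = 0.64339/0.38173 = 1.68544

1.685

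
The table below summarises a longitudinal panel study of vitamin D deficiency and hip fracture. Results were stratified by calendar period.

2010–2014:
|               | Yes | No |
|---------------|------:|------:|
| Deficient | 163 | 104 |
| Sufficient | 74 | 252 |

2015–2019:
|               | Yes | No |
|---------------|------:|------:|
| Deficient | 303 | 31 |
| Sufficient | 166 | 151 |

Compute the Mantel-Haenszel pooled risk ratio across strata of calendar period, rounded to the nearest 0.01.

2.00

RR_MH = Σ(aᵢ·n₀ᵢ/nᵢ) / Σ(cᵢ·n₁ᵢ/nᵢ), with n₁ᵢ = aᵢ+bᵢ (exposed), n₀ᵢ = cᵢ+dᵢ (unexposed), nᵢ = n₁ᵢ+n₀ᵢ.
Stratum 1 (2010–2014): n₁ = 267, n₀ = 326, n = 593; a·n₀/n = 163·326/593 = 89.6088; c·n₁/n = 74·267/593 = 33.3187
Stratum 2 (2015–2019): n₁ = 334, n₀ = 317, n = 651; a·n₀/n = 303·317/651 = 147.5438; c·n₁/n = 166·334/651 = 85.1674
RR_MH = (89.6088 + 147.5438) / (33.3187 + 85.1674) = 237.1525 / 118.4862 = 2.00152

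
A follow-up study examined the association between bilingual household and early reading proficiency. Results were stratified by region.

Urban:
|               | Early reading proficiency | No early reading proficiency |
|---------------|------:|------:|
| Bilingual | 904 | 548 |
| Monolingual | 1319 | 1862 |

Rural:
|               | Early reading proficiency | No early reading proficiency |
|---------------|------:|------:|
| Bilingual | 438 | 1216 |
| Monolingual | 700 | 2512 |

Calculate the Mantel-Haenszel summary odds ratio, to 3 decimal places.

1.781

OR_MH = Σ(aᵢdᵢ/nᵢ) / Σ(bᵢcᵢ/nᵢ), where nᵢ is the stratum total.
Stratum 1 (Urban): n = 4633; a·d/n = 904·1862/4633 = 363.3171; b·c/n = 548·1319/4633 = 156.0138
Stratum 2 (Rural): n = 4866; a·d/n = 438·2512/4866 = 226.1110; b·c/n = 1216·700/4866 = 174.9281
OR_MH = (363.3171 + 226.1110) / (156.0138 + 174.9281) = 589.4280 / 330.9419 = 1.78106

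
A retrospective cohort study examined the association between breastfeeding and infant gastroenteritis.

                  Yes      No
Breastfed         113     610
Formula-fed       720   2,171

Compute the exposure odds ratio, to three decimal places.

Cells: a = 113, b = 610, c = 720, d = 2171.
OR = (a·d)/(b·c) = (113 × 2171) / (610 × 720) = 245323 / 439200 = 0.55857
Exposure is associated with lower odds of infant gastroenteritis (OR = 0.56 < 1).

0.559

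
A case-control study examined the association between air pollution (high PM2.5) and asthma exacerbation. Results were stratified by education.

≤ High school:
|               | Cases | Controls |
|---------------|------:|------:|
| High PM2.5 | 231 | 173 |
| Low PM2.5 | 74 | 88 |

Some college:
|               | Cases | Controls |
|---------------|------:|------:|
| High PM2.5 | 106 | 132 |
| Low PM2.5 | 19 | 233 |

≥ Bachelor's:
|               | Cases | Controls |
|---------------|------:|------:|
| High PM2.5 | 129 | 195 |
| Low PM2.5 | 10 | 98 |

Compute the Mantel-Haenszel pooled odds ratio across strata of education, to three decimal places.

3.584

OR_MH = Σ(aᵢdᵢ/nᵢ) / Σ(bᵢcᵢ/nᵢ), where nᵢ is the stratum total.
Stratum 1 (≤ High school): n = 566; a·d/n = 231·88/566 = 35.9152; b·c/n = 173·74/566 = 22.6184
Stratum 2 (Some college): n = 490; a·d/n = 106·233/490 = 50.4041; b·c/n = 132·19/490 = 5.1184
Stratum 3 (≥ Bachelor's): n = 432; a·d/n = 129·98/432 = 29.2639; b·c/n = 195·10/432 = 4.5139
OR_MH = (35.9152 + 50.4041 + 29.2639) / (22.6184 + 5.1184 + 4.5139) = 115.5832 / 32.2506 = 3.58390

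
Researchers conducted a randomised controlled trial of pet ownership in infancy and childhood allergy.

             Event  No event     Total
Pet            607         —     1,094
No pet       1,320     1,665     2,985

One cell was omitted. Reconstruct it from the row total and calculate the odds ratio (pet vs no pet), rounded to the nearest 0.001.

The missing cell is in the exposed row: 1094 − 607 = 487.
So a = 607, b = 487, c = 1320, d = 1665.
OR = (a·d)/(b·c) = (607 × 1665) / (487 × 1320) = 1010655 / 642840 = 1.57217

1.572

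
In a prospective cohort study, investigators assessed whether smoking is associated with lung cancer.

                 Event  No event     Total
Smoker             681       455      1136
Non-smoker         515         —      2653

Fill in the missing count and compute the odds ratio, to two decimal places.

The missing cell is in the unexposed row: 2653 − 515 = 2138.
So a = 681, b = 455, c = 515, d = 2138.
OR = (a·d)/(b·c) = (681 × 2138) / (455 × 515) = 1455978 / 234325 = 6.21350

6.21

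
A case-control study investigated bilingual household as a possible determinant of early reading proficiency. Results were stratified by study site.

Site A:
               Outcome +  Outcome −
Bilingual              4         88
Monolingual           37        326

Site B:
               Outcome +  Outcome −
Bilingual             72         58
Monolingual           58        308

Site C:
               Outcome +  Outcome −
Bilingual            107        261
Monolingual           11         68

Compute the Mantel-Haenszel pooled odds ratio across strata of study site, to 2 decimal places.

3.14

OR_MH = Σ(aᵢdᵢ/nᵢ) / Σ(bᵢcᵢ/nᵢ), where nᵢ is the stratum total.
Stratum 1 (Site A): n = 455; a·d/n = 4·326/455 = 2.8659; b·c/n = 88·37/455 = 7.1560
Stratum 2 (Site B): n = 496; a·d/n = 72·308/496 = 44.7097; b·c/n = 58·58/496 = 6.7823
Stratum 3 (Site C): n = 447; a·d/n = 107·68/447 = 16.2774; b·c/n = 261·11/447 = 6.4228
OR_MH = (2.8659 + 44.7097 + 16.2774) / (7.1560 + 6.7823 + 6.4228) = 63.8530 / 20.3611 = 3.13603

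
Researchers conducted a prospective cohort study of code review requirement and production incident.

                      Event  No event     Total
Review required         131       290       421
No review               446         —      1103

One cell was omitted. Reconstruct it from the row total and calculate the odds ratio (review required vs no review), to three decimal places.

0.665

The missing cell is in the unexposed row: 1103 − 446 = 657.
So a = 131, b = 290, c = 446, d = 657.
OR = (a·d)/(b·c) = (131 × 657) / (290 × 446) = 86067 / 129340 = 0.66543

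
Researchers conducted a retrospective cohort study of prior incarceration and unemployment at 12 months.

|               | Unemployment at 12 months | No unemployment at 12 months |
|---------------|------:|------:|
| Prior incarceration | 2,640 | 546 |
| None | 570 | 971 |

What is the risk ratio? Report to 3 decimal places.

2.240

Cells: a = 2640, b = 546, c = 570, d = 971.
Risk in exposed = 2640/3186 = 0.82863; risk in unexposed = 570/1541 = 0.36989.
RR = 0.82863 / 0.36989 = 2.24020
The risk among the exposed is 2.24 times that among the unexposed.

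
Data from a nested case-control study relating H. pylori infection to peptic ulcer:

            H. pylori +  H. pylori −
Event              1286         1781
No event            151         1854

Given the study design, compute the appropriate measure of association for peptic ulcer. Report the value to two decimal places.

Reading the table with exposure as columns: a = 1286 (H. pylori +, case), b = 151 (H. pylori +, non-case), c = 1781 (H. pylori −, case), d = 1854.
This is a nested case-control study: participants were sampled on outcome status, so risks in the source population cannot be estimated directly — relative risk is not valid here. The odds ratio is the appropriate measure.
OR = (a·d)/(b·c) = (1286 × 1854) / (151 × 1781) = 2384244 / 268931 = 8.86563

8.87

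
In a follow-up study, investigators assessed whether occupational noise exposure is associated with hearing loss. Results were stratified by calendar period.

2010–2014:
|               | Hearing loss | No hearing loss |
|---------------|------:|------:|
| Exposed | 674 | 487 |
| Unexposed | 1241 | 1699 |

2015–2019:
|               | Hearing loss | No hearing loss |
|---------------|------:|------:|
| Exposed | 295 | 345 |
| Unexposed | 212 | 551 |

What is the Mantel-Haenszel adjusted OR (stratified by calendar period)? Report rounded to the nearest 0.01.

1.98

OR_MH = Σ(aᵢdᵢ/nᵢ) / Σ(bᵢcᵢ/nᵢ), where nᵢ is the stratum total.
Stratum 1 (2010–2014): n = 4101; a·d/n = 674·1699/4101 = 279.2309; b·c/n = 487·1241/4101 = 147.3706
Stratum 2 (2015–2019): n = 1403; a·d/n = 295·551/1403 = 115.8553; b·c/n = 345·212/1403 = 52.1311
OR_MH = (279.2309 + 115.8553) / (147.3706 + 52.1311) = 395.0862 / 199.5018 = 1.98036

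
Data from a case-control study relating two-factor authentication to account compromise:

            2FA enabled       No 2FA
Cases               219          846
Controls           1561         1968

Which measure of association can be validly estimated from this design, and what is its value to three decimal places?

Reading the table with exposure as columns: a = 219 (2FA enabled, case), b = 1561 (2FA enabled, non-case), c = 846 (No 2FA, case), d = 1968.
This is a case-control study: participants were sampled on outcome status, so risks in the source population cannot be estimated directly — relative risk is not valid here. The odds ratio is the appropriate measure.
OR = (a·d)/(b·c) = (219 × 1968) / (1561 × 846) = 430992 / 1320606 = 0.32636

0.326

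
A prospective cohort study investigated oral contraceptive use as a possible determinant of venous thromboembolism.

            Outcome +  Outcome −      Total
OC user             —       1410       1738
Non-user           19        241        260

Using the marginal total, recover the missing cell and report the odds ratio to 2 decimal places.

2.95

The missing cell is in the exposed row: 1738 − 1410 = 328.
So a = 328, b = 1410, c = 19, d = 241.
OR = (a·d)/(b·c) = (328 × 241) / (1410 × 19) = 79048 / 26790 = 2.95065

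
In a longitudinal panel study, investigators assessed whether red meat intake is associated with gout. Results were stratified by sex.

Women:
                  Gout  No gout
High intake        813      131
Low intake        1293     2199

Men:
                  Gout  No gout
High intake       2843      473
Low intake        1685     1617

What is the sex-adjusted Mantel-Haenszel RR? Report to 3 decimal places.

1.839

RR_MH = Σ(aᵢ·n₀ᵢ/nᵢ) / Σ(cᵢ·n₁ᵢ/nᵢ), with n₁ᵢ = aᵢ+bᵢ (exposed), n₀ᵢ = cᵢ+dᵢ (unexposed), nᵢ = n₁ᵢ+n₀ᵢ.
Stratum 1 (Women): n₁ = 944, n₀ = 3492, n = 4436; a·n₀/n = 813·3492/4436 = 639.9901; c·n₁/n = 1293·944/4436 = 275.1560
Stratum 2 (Men): n₁ = 3316, n₀ = 3302, n = 6618; a·n₀/n = 2843·3302/6618 = 1418.4929; c·n₁/n = 1685·3316/6618 = 844.2823
RR_MH = (639.9901 + 1418.4929) / (275.1560 + 844.2823) = 2058.4830 / 1119.4383 = 1.83885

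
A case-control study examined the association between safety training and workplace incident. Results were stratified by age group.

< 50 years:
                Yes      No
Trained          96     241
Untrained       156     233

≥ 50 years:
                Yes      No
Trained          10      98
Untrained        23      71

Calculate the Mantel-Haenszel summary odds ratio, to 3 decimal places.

OR_MH = Σ(aᵢdᵢ/nᵢ) / Σ(bᵢcᵢ/nᵢ), where nᵢ is the stratum total.
Stratum 1 (< 50 years): n = 726; a·d/n = 96·233/726 = 30.8099; b·c/n = 241·156/726 = 51.7851
Stratum 2 (≥ 50 years): n = 202; a·d/n = 10·71/202 = 3.5149; b·c/n = 98·23/202 = 11.1584
OR_MH = (30.8099 + 3.5149) / (51.7851 + 11.1584) = 34.3248 / 62.9435 = 0.54533

0.545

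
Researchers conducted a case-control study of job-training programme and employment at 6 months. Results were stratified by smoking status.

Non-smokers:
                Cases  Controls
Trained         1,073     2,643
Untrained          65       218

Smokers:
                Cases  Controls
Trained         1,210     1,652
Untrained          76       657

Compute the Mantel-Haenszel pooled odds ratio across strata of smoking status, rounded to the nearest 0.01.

OR_MH = Σ(aᵢdᵢ/nᵢ) / Σ(bᵢcᵢ/nᵢ), where nᵢ is the stratum total.
Stratum 1 (Non-smokers): n = 3999; a·d/n = 1073·218/3999 = 58.4931; b·c/n = 2643·65/3999 = 42.9595
Stratum 2 (Smokers): n = 3595; a·d/n = 1210·657/3595 = 221.1321; b·c/n = 1652·76/3595 = 34.9241
OR_MH = (58.4931 + 221.1321) / (42.9595 + 34.9241) = 279.6253 / 77.8836 = 3.59030

3.59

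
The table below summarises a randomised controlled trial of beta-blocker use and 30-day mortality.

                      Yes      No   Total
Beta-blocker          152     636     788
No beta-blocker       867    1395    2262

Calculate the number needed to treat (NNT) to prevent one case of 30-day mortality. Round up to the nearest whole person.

6

Risk in treated group = 152/788 = 0.19289; risk in control = 867/2262 = 0.38329.
Absolute risk reduction = 0.38329 − 0.19289 = 0.19040
NNT = 1 / ARR = 1 / 0.19040 = 5.252 → round up → 6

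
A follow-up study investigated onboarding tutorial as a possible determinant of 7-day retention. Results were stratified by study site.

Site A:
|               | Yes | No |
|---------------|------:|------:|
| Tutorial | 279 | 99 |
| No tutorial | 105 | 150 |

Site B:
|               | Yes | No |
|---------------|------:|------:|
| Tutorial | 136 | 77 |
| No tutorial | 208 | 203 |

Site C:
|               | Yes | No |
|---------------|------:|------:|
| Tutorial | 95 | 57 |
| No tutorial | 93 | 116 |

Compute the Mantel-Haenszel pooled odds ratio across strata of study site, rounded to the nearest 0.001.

2.482

OR_MH = Σ(aᵢdᵢ/nᵢ) / Σ(bᵢcᵢ/nᵢ), where nᵢ is the stratum total.
Stratum 1 (Site A): n = 633; a·d/n = 279·150/633 = 66.1137; b·c/n = 99·105/633 = 16.4218
Stratum 2 (Site B): n = 624; a·d/n = 136·203/624 = 44.2436; b·c/n = 77·208/624 = 25.6667
Stratum 3 (Site C): n = 361; a·d/n = 95·116/361 = 30.5263; b·c/n = 57·93/361 = 14.6842
OR_MH = (66.1137 + 44.2436 + 30.5263) / (16.4218 + 25.6667 + 14.6842) = 140.8836 / 56.7727 = 2.48154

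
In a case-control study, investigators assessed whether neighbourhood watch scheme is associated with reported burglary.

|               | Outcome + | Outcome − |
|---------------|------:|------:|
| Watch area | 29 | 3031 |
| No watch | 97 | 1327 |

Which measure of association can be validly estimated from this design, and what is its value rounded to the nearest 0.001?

Cells: a = 29, b = 3031, c = 97, d = 1327.
This is a case-control study: participants were sampled on outcome status, so risks in the source population cannot be estimated directly — relative risk is not valid here. The odds ratio is the appropriate measure.
OR = (a·d)/(b·c) = (29 × 1327) / (3031 × 97) = 38483 / 294007 = 0.13089

0.131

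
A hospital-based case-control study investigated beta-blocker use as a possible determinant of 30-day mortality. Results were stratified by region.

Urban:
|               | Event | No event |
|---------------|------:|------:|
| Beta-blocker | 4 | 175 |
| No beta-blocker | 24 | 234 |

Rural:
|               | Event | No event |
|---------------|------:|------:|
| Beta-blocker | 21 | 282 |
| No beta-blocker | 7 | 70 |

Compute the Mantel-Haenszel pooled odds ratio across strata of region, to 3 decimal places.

OR_MH = Σ(aᵢdᵢ/nᵢ) / Σ(bᵢcᵢ/nᵢ), where nᵢ is the stratum total.
Stratum 1 (Urban): n = 437; a·d/n = 4·234/437 = 2.1419; b·c/n = 175·24/437 = 9.6110
Stratum 2 (Rural): n = 380; a·d/n = 21·70/380 = 3.8684; b·c/n = 282·7/380 = 5.1947
OR_MH = (2.1419 + 3.8684) / (9.6110 + 5.1947) = 6.0103 / 14.8057 = 0.40594

0.406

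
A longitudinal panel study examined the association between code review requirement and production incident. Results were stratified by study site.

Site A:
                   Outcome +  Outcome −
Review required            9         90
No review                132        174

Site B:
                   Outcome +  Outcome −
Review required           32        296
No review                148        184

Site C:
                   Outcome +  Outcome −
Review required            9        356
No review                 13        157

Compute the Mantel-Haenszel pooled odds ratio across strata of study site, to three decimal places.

OR_MH = Σ(aᵢdᵢ/nᵢ) / Σ(bᵢcᵢ/nᵢ), where nᵢ is the stratum total.
Stratum 1 (Site A): n = 405; a·d/n = 9·174/405 = 3.8667; b·c/n = 90·132/405 = 29.3333
Stratum 2 (Site B): n = 660; a·d/n = 32·184/660 = 8.9212; b·c/n = 296·148/660 = 66.3758
Stratum 3 (Site C): n = 535; a·d/n = 9·157/535 = 2.6411; b·c/n = 356·13/535 = 8.6505
OR_MH = (3.8667 + 8.9212 + 2.6411) / (29.3333 + 66.3758 + 8.6505) = 15.4290 / 104.3596 = 0.14784

0.148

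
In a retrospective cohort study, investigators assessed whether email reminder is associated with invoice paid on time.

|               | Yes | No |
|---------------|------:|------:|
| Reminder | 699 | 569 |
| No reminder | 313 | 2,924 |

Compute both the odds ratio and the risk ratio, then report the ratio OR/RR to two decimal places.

Cells: a = 699, b = 569, c = 313, d = 2924.
OR = (699·2924)/(569·313) = 2043876/178097 = 11.47620
Risk in exposed = 699/1268 = 0.55126; risk in unexposed = 313/3237 = 0.09669; RR = 5.70107
OR/RR = 11.47620 / 5.70107 = 2.01299
The outcome is not rare, so the OR lies further from 1 than the RR.

2.01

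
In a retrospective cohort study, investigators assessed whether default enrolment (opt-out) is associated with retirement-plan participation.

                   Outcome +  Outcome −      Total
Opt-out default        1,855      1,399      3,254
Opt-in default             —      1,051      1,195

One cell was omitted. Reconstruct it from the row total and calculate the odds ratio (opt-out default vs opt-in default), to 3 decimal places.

The missing cell is in the unexposed row: 1195 − 1051 = 144.
So a = 1855, b = 1399, c = 144, d = 1051.
OR = (a·d)/(b·c) = (1855 × 1051) / (1399 × 144) = 1949605 / 201456 = 9.67757

9.678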